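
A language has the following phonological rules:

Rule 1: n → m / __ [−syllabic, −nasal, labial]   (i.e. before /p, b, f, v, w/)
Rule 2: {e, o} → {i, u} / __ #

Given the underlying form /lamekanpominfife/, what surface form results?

lamekampomimfifi

Rule 1 (nasal place assimilation): /n/ precedes the labial consonant /p/, so it assimilates in place to [m]. /n/ precedes the labial consonant /f/, so it assimilates in place to [m]. /lamekanpominfife/ → lamekampomimfife.
Rule 2 (final vowel raising): /e/ is a mid vowel in word-final position, so it raises to [i]. /lamekampomimfife/ → lamekampomimfifi.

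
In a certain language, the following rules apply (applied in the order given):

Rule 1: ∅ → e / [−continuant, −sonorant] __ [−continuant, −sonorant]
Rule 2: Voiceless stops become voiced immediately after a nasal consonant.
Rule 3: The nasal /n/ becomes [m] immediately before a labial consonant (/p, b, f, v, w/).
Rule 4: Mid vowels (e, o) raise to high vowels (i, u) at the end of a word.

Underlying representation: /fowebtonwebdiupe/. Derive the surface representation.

Rule 1 (stop-cluster e-epenthesis): /b/ and /t/ form a stop–stop cluster, so [e] is inserted between them. /b/ and /d/ form a stop–stop cluster, so [e] is inserted between them. /fowebtonwebdiupe/ → fowebetonwebediupe.
Rule 2 (post-nasal voicing): no segment meets the environment; /fowebetonwebediupe/ is unchanged.
Rule 3 (nasal place assimilation): /n/ precedes the labial consonant /w/, so it assimilates in place to [m]. /fowebetonwebediupe/ → fowebetomwebediupe.
Rule 4 (final vowel raising): /e/ is a mid vowel in word-final position, so it raises to [i]. /fowebetomwebediupe/ → fowebetomwebediupi.

fowebetomwebediupi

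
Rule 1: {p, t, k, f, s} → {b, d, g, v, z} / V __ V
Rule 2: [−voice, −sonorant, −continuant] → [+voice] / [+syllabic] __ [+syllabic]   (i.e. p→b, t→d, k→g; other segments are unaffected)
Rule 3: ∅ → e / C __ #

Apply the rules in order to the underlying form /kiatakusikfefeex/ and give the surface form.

Rule 1 (intervocalic voicing): /t/ is a voiceless obstruent between vowels /a/ and /a/, so it voices to [d]. /k/ is a voiceless obstruent between vowels /a/ and /u/, so it voices to [g]. /s/ is a voiceless obstruent between vowels /u/ and /i/, so it voices to [z]. /f/ is a voiceless obstruent between vowels /e/ and /e/, so it voices to [v]. /kiatakusikfefeex/ → kiadaguzikfeveex.
Rule 2 (intervocalic voicing): no segment meets the environment; /kiadaguzikfeveex/ is unchanged.
Rule 3 (final e-epenthesis): the form ends in the consonant /x/, so [e] is inserted word-finally. /kiadaguzikfeveex/ → kiadaguzikfeveexe.

kiadaguzikfeveexe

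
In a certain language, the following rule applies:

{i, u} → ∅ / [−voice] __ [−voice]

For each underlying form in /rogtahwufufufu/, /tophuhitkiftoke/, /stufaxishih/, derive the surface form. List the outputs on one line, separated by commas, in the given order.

rogtahwufffu, tophhtkftoke, stfaxshh

/rogtahwufufufu/: /u/ is a high vowel flanked by voiceless consonants /f/ and /f/, so it deletes. /u/ is a high vowel flanked by voiceless consonants /f/ and /f/, so it deletes. → [rogtahwufffu].
/tophuhitkiftoke/: /u/ is a high vowel flanked by voiceless consonants /h/ and /h/, so it deletes. /i/ is a high vowel flanked by voiceless consonants /h/ and /t/, so it deletes. /i/ is a high vowel flanked by voiceless consonants /k/ and /f/, so it deletes. → [tophhtkftoke].
/stufaxishih/: /u/ is a high vowel flanked by voiceless consonants /t/ and /f/, so it deletes. /i/ is a high vowel flanked by voiceless consonants /x/ and /s/, so it deletes. /i/ is a high vowel flanked by voiceless consonants /h/ and /h/, so it deletes. → [stfaxshh].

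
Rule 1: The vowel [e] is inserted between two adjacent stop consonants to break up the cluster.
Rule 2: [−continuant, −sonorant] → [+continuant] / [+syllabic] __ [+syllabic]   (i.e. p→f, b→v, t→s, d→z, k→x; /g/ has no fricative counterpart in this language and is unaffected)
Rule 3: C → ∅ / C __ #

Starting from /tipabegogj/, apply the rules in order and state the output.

tifavegog

Rule 1 (stop-cluster e-epenthesis): no segment meets the environment; /tipabegogj/ is unchanged.
Rule 2 (intervocalic spirantization): /p/ is a stop between vowels /i/ and /a/, so it spirantizes to the fricative [f]. /b/ is a stop between vowels /a/ and /e/, so it spirantizes to the fricative [v]. /tipabegogj/ → tifavegogj.
Rule 3 (final cluster simplification): /j/ is the second consonant of a word-final cluster /gj/, so it deletes. /tifavegogj/ → tifavegog.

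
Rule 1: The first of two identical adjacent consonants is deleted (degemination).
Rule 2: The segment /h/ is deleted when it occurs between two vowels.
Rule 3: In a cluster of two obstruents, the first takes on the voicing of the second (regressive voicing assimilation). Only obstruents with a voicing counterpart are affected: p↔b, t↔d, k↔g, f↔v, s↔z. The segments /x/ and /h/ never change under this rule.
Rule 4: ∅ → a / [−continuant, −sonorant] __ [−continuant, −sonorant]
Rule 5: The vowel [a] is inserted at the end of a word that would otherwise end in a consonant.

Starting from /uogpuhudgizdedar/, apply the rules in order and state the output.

uokapuudagizdedara

Rule 1 (degemination): no segment meets the environment; /uogpuhudgizdedar/ is unchanged.
Rule 2 (intervocalic h-deletion): /h/ occurs between vowels /u/ and /u/, so it deletes. /uogpuhudgizdedar/ → uogpuudgizdedar.
Rule 3 (regressive voicing assimilation): /g/ precedes the voiceless obstruent /p/, so it devoices to [k] by assimilation. /uogpuudgizdedar/ → uokpuudgizdedar.
Rule 4 (stop-cluster a-epenthesis): /k/ and /p/ form a stop–stop cluster, so [a] is inserted between them. /d/ and /g/ form a stop–stop cluster, so [a] is inserted between them. /uokpuudgizdedar/ → uokapuudagizdedar.
Rule 5 (final a-epenthesis): the form ends in the consonant /r/, so [a] is inserted word-finally. /uokapuudagizdedar/ → uokapuudagizdedara.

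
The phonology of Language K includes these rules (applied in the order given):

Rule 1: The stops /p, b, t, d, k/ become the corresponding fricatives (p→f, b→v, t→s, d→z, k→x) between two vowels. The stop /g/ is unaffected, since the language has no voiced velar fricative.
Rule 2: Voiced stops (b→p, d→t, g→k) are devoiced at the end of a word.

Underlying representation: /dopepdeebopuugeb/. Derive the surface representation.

dofepdeevofuugep

Rule 1 (intervocalic spirantization): /p/ is a stop between vowels /o/ and /e/, so it spirantizes to the fricative [f]. /b/ is a stop between vowels /e/ and /o/, so it spirantizes to the fricative [v]. /p/ is a stop between vowels /o/ and /u/, so it spirantizes to the fricative [f]. /dopepdeebopuugeb/ → dofepdeevofuugeb.
Rule 2 (final devoicing): /b/ is a voiced stop in word-final position, so it devoices to [p]. /dofepdeevofuugeb/ → dofepdeevofuugep.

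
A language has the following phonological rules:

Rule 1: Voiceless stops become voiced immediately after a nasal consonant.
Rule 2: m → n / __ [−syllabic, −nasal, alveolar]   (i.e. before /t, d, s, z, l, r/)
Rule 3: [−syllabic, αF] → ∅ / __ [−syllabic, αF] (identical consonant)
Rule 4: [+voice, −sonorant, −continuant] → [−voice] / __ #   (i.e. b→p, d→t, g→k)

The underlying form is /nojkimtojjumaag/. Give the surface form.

Rule 1 (post-nasal voicing): /t/ is a voiceless stop immediately after the nasal /m/, so it voices to [d]. /nojkimtojjumaag/ → nojkimdojjumaag.
Rule 2 (nasal place assimilation): /m/ precedes the alveolar consonant /d/, so it assimilates in place to [n]. /nojkimdojjumaag/ → nojkindojjumaag.
Rule 3 (degemination): /jj/ is a geminate; the first /j/ deletes. /nojkindojjumaag/ → nojkindojumaag.
Rule 4 (final devoicing): /g/ is a voiced stop in word-final position, so it devoices to [k]. /nojkindojumaag/ → nojkindojumaak.

nojkindojumaak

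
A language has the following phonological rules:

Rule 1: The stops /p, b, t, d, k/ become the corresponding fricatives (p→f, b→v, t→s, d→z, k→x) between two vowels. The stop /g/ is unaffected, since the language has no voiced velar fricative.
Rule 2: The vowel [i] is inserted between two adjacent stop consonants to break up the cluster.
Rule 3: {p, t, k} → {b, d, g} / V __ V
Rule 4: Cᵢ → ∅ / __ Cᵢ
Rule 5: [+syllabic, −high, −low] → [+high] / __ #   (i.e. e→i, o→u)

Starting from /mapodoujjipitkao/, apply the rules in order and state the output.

mafozoujifidigau

Rule 1 (intervocalic spirantization): /p/ is a stop between vowels /a/ and /o/, so it spirantizes to the fricative [f]. /d/ is a stop between vowels /o/ and /o/, so it spirantizes to the fricative [z]. /p/ is a stop between vowels /i/ and /i/, so it spirantizes to the fricative [f]. /mapodoujjipitkao/ → mafozoujjifitkao.
Rule 2 (stop-cluster i-epenthesis): /t/ and /k/ form a stop–stop cluster, so [i] is inserted between them. /mafozoujjifitkao/ → mafozoujjifitikao.
Rule 3 (intervocalic voicing): /t/ is a voiceless stop between vowels /i/ and /i/, so it voices to [d]. /k/ is a voiceless stop between vowels /i/ and /a/, so it voices to [g]. /mafozoujjifitikao/ → mafozoujjifidigao.
Rule 4 (degemination): /jj/ is a geminate; the first /j/ deletes. /mafozoujjifidigao/ → mafozoujifidigao.
Rule 5 (final vowel raising): /o/ is a mid vowel in word-final position, so it raises to [u]. /mafozoujifidigao/ → mafozoujifidigau.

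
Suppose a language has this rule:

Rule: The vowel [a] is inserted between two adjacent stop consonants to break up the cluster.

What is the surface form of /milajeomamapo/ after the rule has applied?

No segment of /milajeomamapo/ meets the structural description of the rule, so the form surfaces unchanged.

milajeomamapo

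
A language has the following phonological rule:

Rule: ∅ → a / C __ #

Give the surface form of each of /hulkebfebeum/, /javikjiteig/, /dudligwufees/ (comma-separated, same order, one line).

hulkebfebeuma, javikjiteiga, dudligwufeesa

/hulkebfebeum/: the form ends in the consonant /m/, so [a] is inserted word-finally. → [hulkebfebeuma].
/javikjiteig/: the form ends in the consonant /g/, so [a] is inserted word-finally. → [javikjiteiga].
/dudligwufees/: the form ends in the consonant /s/, so [a] is inserted word-finally. → [dudligwufeesa].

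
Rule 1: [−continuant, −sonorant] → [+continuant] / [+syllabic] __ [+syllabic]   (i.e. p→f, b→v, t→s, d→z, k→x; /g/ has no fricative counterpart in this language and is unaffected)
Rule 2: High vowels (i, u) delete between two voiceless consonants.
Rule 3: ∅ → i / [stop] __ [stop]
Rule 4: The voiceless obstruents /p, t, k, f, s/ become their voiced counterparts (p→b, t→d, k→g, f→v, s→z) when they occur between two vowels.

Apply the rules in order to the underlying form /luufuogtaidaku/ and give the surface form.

luuvuogidaizaxu

Rule 1 (intervocalic spirantization): /d/ is a stop between vowels /i/ and /a/, so it spirantizes to the fricative [z]. /k/ is a stop between vowels /a/ and /u/, so it spirantizes to the fricative [x]. /luufuogtaidaku/ → luufuogtaizaxu.
Rule 2 (high vowel syncope): no segment meets the environment; /luufuogtaizaxu/ is unchanged.
Rule 3 (stop-cluster i-epenthesis): /g/ and /t/ form a stop–stop cluster, so [i] is inserted between them. /luufuogtaizaxu/ → luufuogitaizaxu.
Rule 4 (intervocalic voicing): /f/ is a voiceless obstruent between vowels /u/ and /u/, so it voices to [v]. /t/ is a voiceless obstruent between vowels /i/ and /a/, so it voices to [d]. /luufuogitaizaxu/ → luuvuogidaizaxu.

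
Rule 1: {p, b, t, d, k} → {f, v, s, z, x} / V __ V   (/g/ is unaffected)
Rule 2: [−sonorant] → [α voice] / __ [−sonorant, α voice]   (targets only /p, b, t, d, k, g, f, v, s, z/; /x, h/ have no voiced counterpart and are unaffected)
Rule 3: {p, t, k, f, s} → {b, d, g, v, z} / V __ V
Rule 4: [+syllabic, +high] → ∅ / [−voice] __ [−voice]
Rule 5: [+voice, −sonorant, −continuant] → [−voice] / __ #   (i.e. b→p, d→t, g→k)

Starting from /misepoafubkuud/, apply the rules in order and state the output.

mizevoavupkuut

Rule 1 (intervocalic spirantization): /p/ is a stop between vowels /e/ and /o/, so it spirantizes to the fricative [f]. /misepoafubkuud/ → misefoafubkuud.
Rule 2 (regressive voicing assimilation): /b/ precedes the voiceless obstruent /k/, so it devoices to [p] by assimilation. /misefoafubkuud/ → misefoafupkuud.
Rule 3 (intervocalic voicing): /s/ is a voiceless obstruent between vowels /i/ and /e/, so it voices to [z]. /f/ is a voiceless obstruent between vowels /e/ and /o/, so it voices to [v]. /f/ is a voiceless obstruent between vowels /a/ and /u/, so it voices to [v]. /misefoafupkuud/ → mizevoavupkuud.
Rule 4 (high vowel syncope): no segment meets the environment; /mizevoavupkuud/ is unchanged.
Rule 5 (final devoicing): /d/ is a voiced stop in word-final position, so it devoices to [t]. /mizevoavupkuud/ → mizevoavupkuut.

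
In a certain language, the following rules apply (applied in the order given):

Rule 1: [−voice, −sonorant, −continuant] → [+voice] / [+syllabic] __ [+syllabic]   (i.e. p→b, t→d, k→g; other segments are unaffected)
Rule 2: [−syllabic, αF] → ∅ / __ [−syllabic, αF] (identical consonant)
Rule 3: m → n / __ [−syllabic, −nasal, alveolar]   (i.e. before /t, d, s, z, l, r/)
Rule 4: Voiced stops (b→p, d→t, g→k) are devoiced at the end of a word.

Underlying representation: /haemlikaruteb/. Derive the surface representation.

Rule 1 (intervocalic voicing): /k/ is a voiceless stop between vowels /i/ and /a/, so it voices to [g]. /t/ is a voiceless stop between vowels /u/ and /e/, so it voices to [d]. /haemlikaruteb/ → haemligarudeb.
Rule 2 (degemination): no segment meets the environment; /haemligarudeb/ is unchanged.
Rule 3 (nasal place assimilation): /m/ precedes the alveolar consonant /l/, so it assimilates in place to [n]. /haemligarudeb/ → haenligarudeb.
Rule 4 (final devoicing): /b/ is a voiced stop in word-final position, so it devoices to [p]. /haenligarudeb/ → haenligarudep.

haenligarudep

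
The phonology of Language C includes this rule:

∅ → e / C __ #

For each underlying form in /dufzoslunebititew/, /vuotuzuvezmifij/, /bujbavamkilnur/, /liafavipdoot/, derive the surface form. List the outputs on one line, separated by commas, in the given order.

/dufzoslunebititew/: the form ends in the consonant /w/, so [e] is inserted word-finally. → [dufzoslunebititewe].
/vuotuzuvezmifij/: the form ends in the consonant /j/, so [e] is inserted word-finally. → [vuotuzuvezmifije].
/bujbavamkilnur/: the form ends in the consonant /r/, so [e] is inserted word-finally. → [bujbavamkilnure].
/liafavipdoot/: the form ends in the consonant /t/, so [e] is inserted word-finally. → [liafavipdoote].

dufzoslunebititewe, vuotuzuvezmifije, bujbavamkilnure, liafavipdoote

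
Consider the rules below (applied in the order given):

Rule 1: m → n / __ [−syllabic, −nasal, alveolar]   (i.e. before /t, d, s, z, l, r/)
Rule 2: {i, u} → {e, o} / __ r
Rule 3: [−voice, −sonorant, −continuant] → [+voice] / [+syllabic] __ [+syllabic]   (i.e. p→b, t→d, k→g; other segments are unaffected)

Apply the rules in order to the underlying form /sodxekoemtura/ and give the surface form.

sodxegoentora

Rule 1 (nasal place assimilation): /m/ precedes the alveolar consonant /t/, so it assimilates in place to [n]. /sodxekoemtura/ → sodxekoentura.
Rule 2 (pre-rhotic lowering): /u/ is a high vowel immediately before /r/, so it lowers to [o]. /sodxekoentura/ → sodxekoentora.
Rule 3 (intervocalic voicing): /k/ is a voiceless stop between vowels /e/ and /o/, so it voices to [g]. /sodxekoentora/ → sodxegoentora.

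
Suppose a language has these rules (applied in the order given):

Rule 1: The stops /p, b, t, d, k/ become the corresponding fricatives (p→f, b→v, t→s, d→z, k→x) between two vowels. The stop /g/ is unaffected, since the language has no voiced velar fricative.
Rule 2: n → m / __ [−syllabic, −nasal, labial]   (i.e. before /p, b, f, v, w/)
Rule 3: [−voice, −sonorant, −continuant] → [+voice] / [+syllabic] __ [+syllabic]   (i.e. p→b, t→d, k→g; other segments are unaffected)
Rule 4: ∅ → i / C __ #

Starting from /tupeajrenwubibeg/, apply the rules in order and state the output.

tufeajremwuvivegi

Rule 1 (intervocalic spirantization): /p/ is a stop between vowels /u/ and /e/, so it spirantizes to the fricative [f]. /b/ is a stop between vowels /u/ and /i/, so it spirantizes to the fricative [v]. /b/ is a stop between vowels /i/ and /e/, so it spirantizes to the fricative [v]. /tupeajrenwubibeg/ → tufeajrenwuviveg.
Rule 2 (nasal place assimilation): /n/ precedes the labial consonant /w/, so it assimilates in place to [m]. /tufeajrenwuviveg/ → tufeajremwuviveg.
Rule 3 (intervocalic voicing): no segment meets the environment; /tufeajremwuviveg/ is unchanged.
Rule 4 (final i-epenthesis): the form ends in the consonant /g/, so [i] is inserted word-finally. /tufeajremwuviveg/ → tufeajremwuvivegi.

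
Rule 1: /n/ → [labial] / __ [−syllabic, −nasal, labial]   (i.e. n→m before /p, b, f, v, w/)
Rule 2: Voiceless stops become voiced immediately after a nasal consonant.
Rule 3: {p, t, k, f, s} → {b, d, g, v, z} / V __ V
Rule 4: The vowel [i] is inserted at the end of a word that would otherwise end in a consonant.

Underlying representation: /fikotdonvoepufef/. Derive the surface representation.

Rule 1 (nasal place assimilation): /n/ precedes the labial consonant /v/, so it assimilates in place to [m]. /fikotdonvoepufef/ → fikotdomvoepufef.
Rule 2 (post-nasal voicing): no segment meets the environment; /fikotdomvoepufef/ is unchanged.
Rule 3 (intervocalic voicing): /k/ is a voiceless obstruent between vowels /i/ and /o/, so it voices to [g]. /p/ is a voiceless obstruent between vowels /e/ and /u/, so it voices to [b]. /f/ is a voiceless obstruent between vowels /u/ and /e/, so it voices to [v]. /fikotdomvoepufef/ → figotdomvoebuvef.
Rule 4 (final i-epenthesis): the form ends in the consonant /f/, so [i] is inserted word-finally. /figotdomvoebuvef/ → figotdomvoebuvefi.

figotdomvoebuvefi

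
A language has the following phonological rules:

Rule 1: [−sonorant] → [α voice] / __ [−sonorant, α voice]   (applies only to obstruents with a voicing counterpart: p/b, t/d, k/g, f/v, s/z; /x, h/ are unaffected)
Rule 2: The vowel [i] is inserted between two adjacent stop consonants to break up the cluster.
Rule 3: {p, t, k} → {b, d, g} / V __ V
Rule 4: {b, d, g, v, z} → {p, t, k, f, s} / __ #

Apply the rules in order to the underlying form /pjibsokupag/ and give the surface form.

pjipsogubak

Rule 1 (regressive voicing assimilation): /b/ precedes the voiceless obstruent /s/, so it devoices to [p] by assimilation. /pjibsokupag/ → pjipsokupag.
Rule 2 (stop-cluster i-epenthesis): no segment meets the environment; /pjipsokupag/ is unchanged.
Rule 3 (intervocalic voicing): /k/ is a voiceless stop between vowels /o/ and /u/, so it voices to [g]. /p/ is a voiceless stop between vowels /u/ and /a/, so it voices to [b]. /pjipsokupag/ → pjipsogubag.
Rule 4 (final devoicing): /g/ is a voiced obstruent in word-final position, so it devoices to [k]. /pjipsogubag/ → pjipsogubak.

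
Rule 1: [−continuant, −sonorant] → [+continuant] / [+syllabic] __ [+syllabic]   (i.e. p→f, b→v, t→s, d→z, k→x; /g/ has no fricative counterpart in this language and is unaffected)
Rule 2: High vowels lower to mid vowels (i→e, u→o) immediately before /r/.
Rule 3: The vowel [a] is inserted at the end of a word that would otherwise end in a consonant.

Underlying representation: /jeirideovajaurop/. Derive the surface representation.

Rule 1 (intervocalic spirantization): /d/ is a stop between vowels /i/ and /e/, so it spirantizes to the fricative [z]. /jeirideovajaurop/ → jeirizeovajaurop.
Rule 2 (pre-rhotic lowering): /i/ is a high vowel immediately before /r/, so it lowers to [e]. /u/ is a high vowel immediately before /r/, so it lowers to [o]. /jeirizeovajaurop/ → jeerizeovajaorop.
Rule 3 (final a-epenthesis): the form ends in the consonant /p/, so [a] is inserted word-finally. /jeerizeovajaorop/ → jeerizeovajaoropa.

jeerizeovajaoropa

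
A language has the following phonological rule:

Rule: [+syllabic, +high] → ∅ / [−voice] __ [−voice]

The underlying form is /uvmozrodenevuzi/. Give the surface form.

No segment of /uvmozrodenevuzi/ meets the structural description of the rule, so the form surfaces unchanged.

uvmozrodenevuzi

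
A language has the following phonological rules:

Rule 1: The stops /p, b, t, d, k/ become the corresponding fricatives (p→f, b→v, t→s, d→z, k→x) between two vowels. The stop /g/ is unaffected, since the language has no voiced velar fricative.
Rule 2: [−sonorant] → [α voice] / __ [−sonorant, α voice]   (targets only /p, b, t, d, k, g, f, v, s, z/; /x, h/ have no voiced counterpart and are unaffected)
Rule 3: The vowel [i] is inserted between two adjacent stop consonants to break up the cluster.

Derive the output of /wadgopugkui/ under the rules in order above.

wadigofukikui

Rule 1 (intervocalic spirantization): /p/ is a stop between vowels /o/ and /u/, so it spirantizes to the fricative [f]. /wadgopugkui/ → wadgofugkui.
Rule 2 (regressive voicing assimilation): /g/ precedes the voiceless obstruent /k/, so it devoices to [k] by assimilation. /wadgofugkui/ → wadgofukkui.
Rule 3 (stop-cluster i-epenthesis): /d/ and /g/ form a stop–stop cluster, so [i] is inserted between them. /k/ and /k/ form a stop–stop cluster, so [i] is inserted between them. /wadgofukkui/ → wadigofukikui.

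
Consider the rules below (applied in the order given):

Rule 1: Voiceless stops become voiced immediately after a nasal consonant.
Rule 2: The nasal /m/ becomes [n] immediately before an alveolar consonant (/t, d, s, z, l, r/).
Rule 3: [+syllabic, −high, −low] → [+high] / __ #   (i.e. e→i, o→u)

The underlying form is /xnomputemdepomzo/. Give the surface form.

xnombutendeponzu

Rule 1 (post-nasal voicing): /p/ is a voiceless stop immediately after the nasal /m/, so it voices to [b]. /xnomputemdepomzo/ → xnombutemdepomzo.
Rule 2 (nasal place assimilation): /m/ precedes the alveolar consonant /d/, so it assimilates in place to [n]. /m/ precedes the alveolar consonant /z/, so it assimilates in place to [n]. /xnombutemdepomzo/ → xnombutendeponzo.
Rule 3 (final vowel raising): /o/ is a mid vowel in word-final position, so it raises to [u]. /xnombutendeponzo/ → xnombutendeponzu.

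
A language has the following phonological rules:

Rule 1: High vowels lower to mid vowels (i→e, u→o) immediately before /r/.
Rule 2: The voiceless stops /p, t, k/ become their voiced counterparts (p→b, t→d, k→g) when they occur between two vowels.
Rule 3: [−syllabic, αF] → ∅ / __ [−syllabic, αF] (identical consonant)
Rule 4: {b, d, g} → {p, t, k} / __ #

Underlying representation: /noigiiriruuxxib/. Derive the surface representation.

noigiereruuxip

Rule 1 (pre-rhotic lowering): /i/ is a high vowel immediately before /r/, so it lowers to [e]. /i/ is a high vowel immediately before /r/, so it lowers to [e]. /noigiiriruuxxib/ → noigiereruuxxib.
Rule 2 (intervocalic voicing): no segment meets the environment; /noigiereruuxxib/ is unchanged.
Rule 3 (degemination): /xx/ is a geminate; the first /x/ deletes. /noigiereruuxxib/ → noigiereruuxib.
Rule 4 (final devoicing): /b/ is a voiced stop in word-final position, so it devoices to [p]. /noigiereruuxib/ → noigiereruuxip.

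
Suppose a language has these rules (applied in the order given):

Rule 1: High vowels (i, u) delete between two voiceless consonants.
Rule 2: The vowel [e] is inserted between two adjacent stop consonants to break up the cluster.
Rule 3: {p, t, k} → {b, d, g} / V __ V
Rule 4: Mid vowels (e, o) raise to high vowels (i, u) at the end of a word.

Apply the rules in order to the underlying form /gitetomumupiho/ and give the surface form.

Rule 1 (high vowel syncope): /i/ is a high vowel flanked by voiceless consonants /p/ and /h/, so it deletes. /gitetomumupiho/ → gitetomumupho.
Rule 2 (stop-cluster e-epenthesis): no segment meets the environment; /gitetomumupho/ is unchanged.
Rule 3 (intervocalic voicing): /t/ is a voiceless stop between vowels /i/ and /e/, so it voices to [d]. /t/ is a voiceless stop between vowels /e/ and /o/, so it voices to [d]. /gitetomumupho/ → gidedomumupho.
Rule 4 (final vowel raising): /o/ is a mid vowel in word-final position, so it raises to [u]. /gidedomumupho/ → gidedomumuphu.

gidedomumuphu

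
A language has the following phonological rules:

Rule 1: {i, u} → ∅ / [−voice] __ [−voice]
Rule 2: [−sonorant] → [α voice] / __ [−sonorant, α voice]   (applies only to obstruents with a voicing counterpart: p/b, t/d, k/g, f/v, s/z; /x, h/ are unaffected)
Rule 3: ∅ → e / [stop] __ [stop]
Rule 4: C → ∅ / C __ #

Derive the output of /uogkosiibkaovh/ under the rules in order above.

Rule 1 (high vowel syncope): no segment meets the environment; /uogkosiibkaovh/ is unchanged.
Rule 2 (regressive voicing assimilation): /g/ precedes the voiceless obstruent /k/, so it devoices to [k] by assimilation. /b/ precedes the voiceless obstruent /k/, so it devoices to [p] by assimilation. /v/ precedes the voiceless obstruent /h/, so it devoices to [f] by assimilation. /uogkosiibkaovh/ → uokkosiipkaofh.
Rule 3 (stop-cluster e-epenthesis): /k/ and /k/ form a stop–stop cluster, so [e] is inserted between them. /p/ and /k/ form a stop–stop cluster, so [e] is inserted between them. /uokkosiipkaofh/ → uokekosiipekaofh.
Rule 4 (final cluster simplification): /h/ is the second consonant of a word-final cluster /fh/, so it deletes. /uokekosiipekaofh/ → uokekosiipekaof.

uokekosiipekaof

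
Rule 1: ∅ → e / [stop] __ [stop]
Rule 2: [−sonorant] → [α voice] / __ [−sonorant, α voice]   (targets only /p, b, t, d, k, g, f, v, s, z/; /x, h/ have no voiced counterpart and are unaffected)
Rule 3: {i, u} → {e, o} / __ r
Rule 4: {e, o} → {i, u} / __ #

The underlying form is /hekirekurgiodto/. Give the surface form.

hekerekorgiodetu

Rule 1 (stop-cluster e-epenthesis): /d/ and /t/ form a stop–stop cluster, so [e] is inserted between them. /hekirekurgiodto/ → hekirekurgiodeto.
Rule 2 (regressive voicing assimilation): no segment meets the environment; /hekirekurgiodeto/ is unchanged.
Rule 3 (pre-rhotic lowering): /i/ is a high vowel immediately before /r/, so it lowers to [e]. /u/ is a high vowel immediately before /r/, so it lowers to [o]. /hekirekurgiodeto/ → hekerekorgiodeto.
Rule 4 (final vowel raising): /o/ is a mid vowel in word-final position, so it raises to [u]. /hekerekorgiodeto/ → hekerekorgiodetu.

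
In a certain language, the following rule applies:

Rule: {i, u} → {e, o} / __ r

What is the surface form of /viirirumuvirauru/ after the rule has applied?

/i/ is a high vowel immediately before /r/, so it lowers to [e].
/i/ is a high vowel immediately before /r/, so it lowers to [e].
/i/ is a high vowel immediately before /r/, so it lowers to [e].
/u/ is a high vowel immediately before /r/, so it lowers to [o].
The other instances of /i/, /u/ do not occur in the required environment and remain unchanged.
Surface form: [viererumuveraoru].

viererumuveraoru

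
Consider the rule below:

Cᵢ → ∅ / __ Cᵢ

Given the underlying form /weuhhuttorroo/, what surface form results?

/hh/ is a geminate; the first /h/ deletes.
/tt/ is a geminate; the first /t/ deletes.
/rr/ is a geminate; the first /r/ deletes.
Surface form: [weuhutoroo].

weuhutoroo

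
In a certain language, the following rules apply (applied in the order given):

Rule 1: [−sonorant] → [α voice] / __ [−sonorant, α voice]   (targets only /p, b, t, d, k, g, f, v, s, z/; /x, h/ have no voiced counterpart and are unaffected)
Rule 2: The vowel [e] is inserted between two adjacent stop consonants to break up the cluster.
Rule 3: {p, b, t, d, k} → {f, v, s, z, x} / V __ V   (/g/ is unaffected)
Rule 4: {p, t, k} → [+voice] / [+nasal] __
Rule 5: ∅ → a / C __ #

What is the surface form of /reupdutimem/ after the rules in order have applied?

Rule 1 (regressive voicing assimilation): /p/ precedes the voiced obstruent /d/, so it voices to [b] by assimilation. /reupdutimem/ → reubdutimem.
Rule 2 (stop-cluster e-epenthesis): /b/ and /d/ form a stop–stop cluster, so [e] is inserted between them. /reubdutimem/ → reubedutimem.
Rule 3 (intervocalic spirantization): /b/ is a stop between vowels /u/ and /e/, so it spirantizes to the fricative [v]. /d/ is a stop between vowels /e/ and /u/, so it spirantizes to the fricative [z]. /t/ is a stop between vowels /u/ and /i/, so it spirantizes to the fricative [s]. /reubedutimem/ → reuvezusimem.
Rule 4 (post-nasal voicing): no segment meets the environment; /reuvezusimem/ is unchanged.
Rule 5 (final a-epenthesis): the form ends in the consonant /m/, so [a] is inserted word-finally. /reuvezusimem/ → reuvezusimema.

reuvezusimema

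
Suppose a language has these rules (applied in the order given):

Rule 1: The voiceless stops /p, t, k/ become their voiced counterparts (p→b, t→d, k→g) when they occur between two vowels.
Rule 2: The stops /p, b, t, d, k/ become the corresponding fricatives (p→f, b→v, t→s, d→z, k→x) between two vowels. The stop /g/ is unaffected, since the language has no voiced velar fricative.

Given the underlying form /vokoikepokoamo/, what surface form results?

Rule 1 (intervocalic voicing): /k/ is a voiceless stop between vowels /o/ and /o/, so it voices to [g]. /k/ is a voiceless stop between vowels /i/ and /e/, so it voices to [g]. /p/ is a voiceless stop between vowels /e/ and /o/, so it voices to [b]. /k/ is a voiceless stop between vowels /o/ and /o/, so it voices to [g]. /vokoikepokoamo/ → vogoigebogoamo.
Rule 2 (intervocalic spirantization): /b/ is a stop between vowels /e/ and /o/, so it spirantizes to the fricative [v]. /vogoigebogoamo/ → vogoigevogoamo.

vogoigevogoamo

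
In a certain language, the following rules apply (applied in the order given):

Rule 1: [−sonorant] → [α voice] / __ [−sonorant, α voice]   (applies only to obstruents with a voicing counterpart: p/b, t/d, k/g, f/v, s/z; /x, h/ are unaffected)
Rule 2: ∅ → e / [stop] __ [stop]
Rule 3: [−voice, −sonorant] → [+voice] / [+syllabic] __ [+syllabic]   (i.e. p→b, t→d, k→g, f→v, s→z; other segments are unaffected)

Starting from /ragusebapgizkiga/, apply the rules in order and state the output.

raguzebabegiskiga

Rule 1 (regressive voicing assimilation): /p/ precedes the voiced obstruent /g/, so it voices to [b] by assimilation. /z/ precedes the voiceless obstruent /k/, so it devoices to [s] by assimilation. /ragusebapgizkiga/ → ragusebabgiskiga.
Rule 2 (stop-cluster e-epenthesis): /b/ and /g/ form a stop–stop cluster, so [e] is inserted between them. /ragusebabgiskiga/ → ragusebabegiskiga.
Rule 3 (intervocalic voicing): /s/ is a voiceless obstruent between vowels /u/ and /e/, so it voices to [z]. /ragusebabegiskiga/ → raguzebabegiskiga.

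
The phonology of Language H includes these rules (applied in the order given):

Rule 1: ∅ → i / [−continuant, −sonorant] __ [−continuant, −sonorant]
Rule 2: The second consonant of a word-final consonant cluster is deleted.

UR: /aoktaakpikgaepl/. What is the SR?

Rule 1 (stop-cluster i-epenthesis): /k/ and /t/ form a stop–stop cluster, so [i] is inserted between them. /k/ and /p/ form a stop–stop cluster, so [i] is inserted between them. /k/ and /g/ form a stop–stop cluster, so [i] is inserted between them. /aoktaakpikgaepl/ → aokitaakipikigaepl.
Rule 2 (final cluster simplification): /l/ is the second consonant of a word-final cluster /pl/, so it deletes. /aokitaakipikigaepl/ → aokitaakipikigaep.

aokitaakipikigaep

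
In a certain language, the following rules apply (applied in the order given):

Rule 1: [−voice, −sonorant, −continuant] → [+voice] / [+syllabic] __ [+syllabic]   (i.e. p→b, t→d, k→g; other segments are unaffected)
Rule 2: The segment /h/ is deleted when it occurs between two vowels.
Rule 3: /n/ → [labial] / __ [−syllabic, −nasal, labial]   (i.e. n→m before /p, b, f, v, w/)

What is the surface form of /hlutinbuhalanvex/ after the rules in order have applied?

hludimbualamvex

Rule 1 (intervocalic voicing): /t/ is a voiceless stop between vowels /u/ and /i/, so it voices to [d]. /hlutinbuhalanvex/ → hludinbuhalanvex.
Rule 2 (intervocalic h-deletion): /h/ occurs between vowels /u/ and /a/, so it deletes. /hludinbuhalanvex/ → hludinbualanvex.
Rule 3 (nasal place assimilation): /n/ precedes the labial consonant /b/, so it assimilates in place to [m]. /n/ precedes the labial consonant /v/, so it assimilates in place to [m]. /hludinbualanvex/ → hludimbualamvex.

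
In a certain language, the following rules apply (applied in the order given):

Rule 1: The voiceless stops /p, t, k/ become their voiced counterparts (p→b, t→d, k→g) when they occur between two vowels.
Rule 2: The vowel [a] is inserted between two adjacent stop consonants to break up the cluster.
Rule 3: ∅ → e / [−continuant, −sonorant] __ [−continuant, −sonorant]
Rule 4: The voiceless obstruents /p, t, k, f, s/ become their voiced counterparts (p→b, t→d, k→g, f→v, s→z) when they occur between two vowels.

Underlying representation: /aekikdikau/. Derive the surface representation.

Rule 1 (intervocalic voicing): /k/ is a voiceless stop between vowels /e/ and /i/, so it voices to [g]. /k/ is a voiceless stop between vowels /i/ and /a/, so it voices to [g]. /aekikdikau/ → aegikdigau.
Rule 2 (stop-cluster a-epenthesis): /k/ and /d/ form a stop–stop cluster, so [a] is inserted between them. /aegikdigau/ → aegikadigau.
Rule 3 (stop-cluster e-epenthesis): no segment meets the environment; /aegikadigau/ is unchanged.
Rule 4 (intervocalic voicing): /k/ is a voiceless obstruent between vowels /i/ and /a/, so it voices to [g]. /aegikadigau/ → aegigadigau.

aegigadigau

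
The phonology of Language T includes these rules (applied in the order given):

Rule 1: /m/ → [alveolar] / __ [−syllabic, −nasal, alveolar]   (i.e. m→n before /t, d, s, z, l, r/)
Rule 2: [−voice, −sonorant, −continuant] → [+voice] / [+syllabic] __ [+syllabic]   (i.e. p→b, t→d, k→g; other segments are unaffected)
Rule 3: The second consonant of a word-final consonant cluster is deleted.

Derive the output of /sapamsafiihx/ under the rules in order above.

sabansafiih

Rule 1 (nasal place assimilation): /m/ precedes the alveolar consonant /s/, so it assimilates in place to [n]. /sapamsafiihx/ → sapansafiihx.
Rule 2 (intervocalic voicing): /p/ is a voiceless stop between vowels /a/ and /a/, so it voices to [b]. /sapansafiihx/ → sabansafiihx.
Rule 3 (final cluster simplification): /x/ is the second consonant of a word-final cluster /hx/, so it deletes. /sabansafiihx/ → sabansafiih.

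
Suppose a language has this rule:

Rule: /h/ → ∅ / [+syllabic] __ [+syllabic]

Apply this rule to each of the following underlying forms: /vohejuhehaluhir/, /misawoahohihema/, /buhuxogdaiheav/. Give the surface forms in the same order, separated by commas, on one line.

voejuealuir, misawoaoiema, buuxogdaieav

/vohejuhehaluhir/: /h/ occurs between vowels /o/ and /e/, so it deletes. /h/ occurs between vowels /u/ and /e/, so it deletes. /h/ occurs between vowels /e/ and /a/, so it deletes. /h/ occurs between vowels /u/ and /i/, so it deletes. → [voejuealuir].
/misawoahohihema/: /h/ occurs between vowels /a/ and /o/, so it deletes. /h/ occurs between vowels /o/ and /i/, so it deletes. /h/ occurs between vowels /i/ and /e/, so it deletes. → [misawoaoiema].
/buhuxogdaiheav/: /h/ occurs between vowels /u/ and /u/, so it deletes. /h/ occurs between vowels /i/ and /e/, so it deletes. → [buuxogdaieav].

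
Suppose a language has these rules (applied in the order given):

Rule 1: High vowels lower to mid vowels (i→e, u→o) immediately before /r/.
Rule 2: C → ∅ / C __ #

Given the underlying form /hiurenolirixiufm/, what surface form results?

hiorenolerixiuf

Rule 1 (pre-rhotic lowering): /u/ is a high vowel immediately before /r/, so it lowers to [o]. /i/ is a high vowel immediately before /r/, so it lowers to [e]. /hiurenolirixiufm/ → hiorenolerixiufm.
Rule 2 (final cluster simplification): /m/ is the second consonant of a word-final cluster /fm/, so it deletes. /hiorenolerixiufm/ → hiorenolerixiuf.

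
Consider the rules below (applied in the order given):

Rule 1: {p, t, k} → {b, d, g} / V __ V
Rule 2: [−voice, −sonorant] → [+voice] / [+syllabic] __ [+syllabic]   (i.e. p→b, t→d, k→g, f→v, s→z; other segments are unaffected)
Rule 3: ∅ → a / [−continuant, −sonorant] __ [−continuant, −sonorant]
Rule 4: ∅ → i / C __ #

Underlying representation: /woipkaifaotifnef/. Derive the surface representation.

woipakaivaodifnefi

Rule 1 (intervocalic voicing): /t/ is a voiceless stop between vowels /o/ and /i/, so it voices to [d]. /woipkaifaotifnef/ → woipkaifaodifnef.
Rule 2 (intervocalic voicing): /f/ is a voiceless obstruent between vowels /i/ and /a/, so it voices to [v]. /woipkaifaodifnef/ → woipkaivaodifnef.
Rule 3 (stop-cluster a-epenthesis): /p/ and /k/ form a stop–stop cluster, so [a] is inserted between them. /woipkaivaodifnef/ → woipakaivaodifnef.
Rule 4 (final i-epenthesis): the form ends in the consonant /f/, so [i] is inserted word-finally. /woipakaivaodifnef/ → woipakaivaodifnefi.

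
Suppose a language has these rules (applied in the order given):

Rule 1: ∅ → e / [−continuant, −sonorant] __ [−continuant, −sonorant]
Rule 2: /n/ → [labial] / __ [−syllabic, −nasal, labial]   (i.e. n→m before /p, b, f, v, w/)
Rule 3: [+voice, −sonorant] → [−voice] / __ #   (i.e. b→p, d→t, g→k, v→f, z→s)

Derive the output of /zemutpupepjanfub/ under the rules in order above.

Rule 1 (stop-cluster e-epenthesis): /t/ and /p/ form a stop–stop cluster, so [e] is inserted between them. /zemutpupepjanfub/ → zemutepupepjanfub.
Rule 2 (nasal place assimilation): /n/ precedes the labial consonant /f/, so it assimilates in place to [m]. /zemutepupepjanfub/ → zemutepupepjamfub.
Rule 3 (final devoicing): /b/ is a voiced obstruent in word-final position, so it devoices to [p]. /zemutepupepjamfub/ → zemutepupepjamfup.

zemutepupepjamfup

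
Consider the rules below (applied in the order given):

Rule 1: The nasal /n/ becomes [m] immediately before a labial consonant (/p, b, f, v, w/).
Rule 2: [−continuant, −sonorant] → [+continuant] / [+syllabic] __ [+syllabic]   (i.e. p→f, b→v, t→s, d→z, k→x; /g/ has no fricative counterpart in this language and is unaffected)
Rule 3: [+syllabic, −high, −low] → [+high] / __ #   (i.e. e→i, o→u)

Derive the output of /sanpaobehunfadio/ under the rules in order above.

sampaovehumfaziu

Rule 1 (nasal place assimilation): /n/ precedes the labial consonant /p/, so it assimilates in place to [m]. /n/ precedes the labial consonant /f/, so it assimilates in place to [m]. /sanpaobehunfadio/ → sampaobehumfadio.
Rule 2 (intervocalic spirantization): /b/ is a stop between vowels /o/ and /e/, so it spirantizes to the fricative [v]. /d/ is a stop between vowels /a/ and /i/, so it spirantizes to the fricative [z]. /sampaobehumfadio/ → sampaovehumfazio.
Rule 3 (final vowel raising): /o/ is a mid vowel in word-final position, so it raises to [u]. /sampaovehumfazio/ → sampaovehumfaziu.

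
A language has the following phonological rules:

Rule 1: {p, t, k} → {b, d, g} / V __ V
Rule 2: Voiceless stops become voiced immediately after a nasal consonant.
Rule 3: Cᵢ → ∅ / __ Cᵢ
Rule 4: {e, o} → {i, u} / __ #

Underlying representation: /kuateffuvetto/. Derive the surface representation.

kuadefuvetu

Rule 1 (intervocalic voicing): /t/ is a voiceless stop between vowels /a/ and /e/, so it voices to [d]. /kuateffuvetto/ → kuadeffuvetto.
Rule 2 (post-nasal voicing): no segment meets the environment; /kuadeffuvetto/ is unchanged.
Rule 3 (degemination): /ff/ is a geminate; the first /f/ deletes. /tt/ is a geminate; the first /t/ deletes. /kuadeffuvetto/ → kuadefuveto.
Rule 4 (final vowel raising): /o/ is a mid vowel in word-final position, so it raises to [u]. /kuadefuveto/ → kuadefuvetu.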